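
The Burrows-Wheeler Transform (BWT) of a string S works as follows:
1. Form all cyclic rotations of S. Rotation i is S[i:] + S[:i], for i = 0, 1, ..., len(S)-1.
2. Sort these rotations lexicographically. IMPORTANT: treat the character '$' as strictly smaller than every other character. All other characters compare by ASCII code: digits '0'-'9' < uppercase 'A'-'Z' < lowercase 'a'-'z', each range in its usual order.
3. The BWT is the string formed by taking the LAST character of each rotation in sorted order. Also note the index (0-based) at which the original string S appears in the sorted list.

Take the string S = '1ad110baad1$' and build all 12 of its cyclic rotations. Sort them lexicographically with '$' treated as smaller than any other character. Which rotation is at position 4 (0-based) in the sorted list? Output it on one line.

All 12 rotations (rotation i = S[i:]+S[:i]):
  rot[0] = 1ad110baad1$
  rot[1] = ad110baad1$1
  rot[2] = d110baad1$1a
  rot[3] = 110baad1$1ad
  rot[4] = 10baad1$1ad1
  rot[5] = 0baad1$1ad11
  rot[6] = baad1$1ad110
  rot[7] = aad1$1ad110b
  rot[8] = ad1$1ad110ba
  rot[9] = d1$1ad110baa
  rot[10] = 1$1ad110baad
  rot[11] = $1ad110baad1
Sorted (with $ < everything):
  sorted[0] = $1ad110baad1
  sorted[1] = 0baad1$1ad11
  sorted[2] = 1$1ad110baad
  sorted[3] = 10baad1$1ad1
  sorted[4] = 110baad1$1ad
  sorted[5] = 1ad110baad1$
  sorted[6] = aad1$1ad110b
  sorted[7] = ad1$1ad110ba
  sorted[8] = ad110baad1$1
  sorted[9] = baad1$1ad110
  sorted[10] = d1$1ad110baa
  sorted[11] = d110baad1$1a
sorted[4] = 110baad1$1ad

Answer: 110baad1$1ad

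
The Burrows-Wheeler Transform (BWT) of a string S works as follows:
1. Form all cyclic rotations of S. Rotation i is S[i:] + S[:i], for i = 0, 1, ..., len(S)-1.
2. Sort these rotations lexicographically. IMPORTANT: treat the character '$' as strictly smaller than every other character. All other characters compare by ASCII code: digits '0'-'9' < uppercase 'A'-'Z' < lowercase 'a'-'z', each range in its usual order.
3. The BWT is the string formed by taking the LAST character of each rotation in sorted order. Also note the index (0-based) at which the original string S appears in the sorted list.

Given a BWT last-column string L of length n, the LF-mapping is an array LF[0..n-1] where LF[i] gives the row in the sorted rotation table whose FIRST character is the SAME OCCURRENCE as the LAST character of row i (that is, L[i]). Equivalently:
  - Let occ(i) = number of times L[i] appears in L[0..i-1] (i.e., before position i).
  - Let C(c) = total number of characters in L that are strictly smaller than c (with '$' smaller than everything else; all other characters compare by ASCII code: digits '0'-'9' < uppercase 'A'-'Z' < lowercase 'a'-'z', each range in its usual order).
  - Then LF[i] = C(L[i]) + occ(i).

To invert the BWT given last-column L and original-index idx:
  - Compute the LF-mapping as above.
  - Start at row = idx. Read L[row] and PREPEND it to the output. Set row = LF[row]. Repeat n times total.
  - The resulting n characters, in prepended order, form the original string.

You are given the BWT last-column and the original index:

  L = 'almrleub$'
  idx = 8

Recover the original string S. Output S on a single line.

Answer: umbrella$

Derivation:
LF mapping: 1 4 6 7 5 3 8 2 0
Walk LF starting at row 8, prepending L[row]:
  step 1: row=8, L[8]='$', prepend. Next row=LF[8]=0
  step 2: row=0, L[0]='a', prepend. Next row=LF[0]=1
  step 3: row=1, L[1]='l', prepend. Next row=LF[1]=4
  step 4: row=4, L[4]='l', prepend. Next row=LF[4]=5
  step 5: row=5, L[5]='e', prepend. Next row=LF[5]=3
  step 6: row=3, L[3]='r', prepend. Next row=LF[3]=7
  step 7: row=7, L[7]='b', prepend. Next row=LF[7]=2
  step 8: row=2, L[2]='m', prepend. Next row=LF[2]=6
  step 9: row=6, L[6]='u', prepend. Next row=LF[6]=8
Reversed output: umbrella$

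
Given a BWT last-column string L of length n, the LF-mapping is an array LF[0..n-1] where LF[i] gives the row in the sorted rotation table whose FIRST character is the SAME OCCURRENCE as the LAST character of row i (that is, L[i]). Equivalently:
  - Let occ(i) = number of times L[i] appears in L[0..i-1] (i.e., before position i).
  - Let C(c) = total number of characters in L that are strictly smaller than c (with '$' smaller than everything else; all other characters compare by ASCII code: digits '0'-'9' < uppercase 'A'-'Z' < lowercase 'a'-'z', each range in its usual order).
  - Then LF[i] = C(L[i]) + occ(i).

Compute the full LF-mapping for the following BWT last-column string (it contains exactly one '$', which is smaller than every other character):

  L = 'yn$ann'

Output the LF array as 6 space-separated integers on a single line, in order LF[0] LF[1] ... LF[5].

Answer: 5 2 0 1 3 4

Derivation:
Char counts: '$':1, 'a':1, 'n':3, 'y':1
C (first-col start): C('$')=0, C('a')=1, C('n')=2, C('y')=5
L[0]='y': occ=0, LF[0]=C('y')+0=5+0=5
L[1]='n': occ=0, LF[1]=C('n')+0=2+0=2
L[2]='$': occ=0, LF[2]=C('$')+0=0+0=0
L[3]='a': occ=0, LF[3]=C('a')+0=1+0=1
L[4]='n': occ=1, LF[4]=C('n')+1=2+1=3
L[5]='n': occ=2, LF[5]=C('n')+2=2+2=4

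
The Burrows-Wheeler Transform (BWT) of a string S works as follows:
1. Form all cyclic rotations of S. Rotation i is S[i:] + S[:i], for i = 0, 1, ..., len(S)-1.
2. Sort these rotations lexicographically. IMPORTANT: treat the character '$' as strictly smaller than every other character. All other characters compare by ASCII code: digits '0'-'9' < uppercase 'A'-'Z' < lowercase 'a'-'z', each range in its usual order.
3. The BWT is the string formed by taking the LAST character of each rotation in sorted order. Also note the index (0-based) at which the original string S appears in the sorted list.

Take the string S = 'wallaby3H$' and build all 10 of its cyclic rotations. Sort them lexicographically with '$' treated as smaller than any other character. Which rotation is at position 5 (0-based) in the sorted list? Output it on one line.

All 10 rotations (rotation i = S[i:]+S[:i]):
  rot[0] = wallaby3H$
  rot[1] = allaby3H$w
  rot[2] = llaby3H$wa
  rot[3] = laby3H$wal
  rot[4] = aby3H$wall
  rot[5] = by3H$walla
  rot[6] = y3H$wallab
  rot[7] = 3H$wallaby
  rot[8] = H$wallaby3
  rot[9] = $wallaby3H
Sorted (with $ < everything):
  sorted[0] = $wallaby3H
  sorted[1] = 3H$wallaby
  sorted[2] = H$wallaby3
  sorted[3] = aby3H$wall
  sorted[4] = allaby3H$w
  sorted[5] = by3H$walla
  sorted[6] = laby3H$wal
  sorted[7] = llaby3H$wa
  sorted[8] = wallaby3H$
  sorted[9] = y3H$wallab
sorted[5] = by3H$walla

Answer: by3H$walla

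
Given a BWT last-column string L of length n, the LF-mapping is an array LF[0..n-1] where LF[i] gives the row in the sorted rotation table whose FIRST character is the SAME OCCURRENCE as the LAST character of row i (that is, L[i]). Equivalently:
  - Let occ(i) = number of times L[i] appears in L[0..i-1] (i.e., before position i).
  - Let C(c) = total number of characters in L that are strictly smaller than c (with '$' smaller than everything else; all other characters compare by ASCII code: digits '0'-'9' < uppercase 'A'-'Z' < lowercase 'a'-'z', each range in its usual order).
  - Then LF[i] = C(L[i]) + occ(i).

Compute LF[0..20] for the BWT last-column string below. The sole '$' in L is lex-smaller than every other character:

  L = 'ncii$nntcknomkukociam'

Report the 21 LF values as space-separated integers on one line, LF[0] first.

Answer: 13 2 5 6 0 14 15 19 3 8 16 17 11 9 20 10 18 4 7 1 12

Derivation:
Char counts: '$':1, 'a':1, 'c':3, 'i':3, 'k':3, 'm':2, 'n':4, 'o':2, 't':1, 'u':1
C (first-col start): C('$')=0, C('a')=1, C('c')=2, C('i')=5, C('k')=8, C('m')=11, C('n')=13, C('o')=17, C('t')=19, C('u')=20
L[0]='n': occ=0, LF[0]=C('n')+0=13+0=13
L[1]='c': occ=0, LF[1]=C('c')+0=2+0=2
L[2]='i': occ=0, LF[2]=C('i')+0=5+0=5
L[3]='i': occ=1, LF[3]=C('i')+1=5+1=6
L[4]='$': occ=0, LF[4]=C('$')+0=0+0=0
L[5]='n': occ=1, LF[5]=C('n')+1=13+1=14
L[6]='n': occ=2, LF[6]=C('n')+2=13+2=15
L[7]='t': occ=0, LF[7]=C('t')+0=19+0=19
L[8]='c': occ=1, LF[8]=C('c')+1=2+1=3
L[9]='k': occ=0, LF[9]=C('k')+0=8+0=8
L[10]='n': occ=3, LF[10]=C('n')+3=13+3=16
L[11]='o': occ=0, LF[11]=C('o')+0=17+0=17
L[12]='m': occ=0, LF[12]=C('m')+0=11+0=11
L[13]='k': occ=1, LF[13]=C('k')+1=8+1=9
L[14]='u': occ=0, LF[14]=C('u')+0=20+0=20
L[15]='k': occ=2, LF[15]=C('k')+2=8+2=10
L[16]='o': occ=1, LF[16]=C('o')+1=17+1=18
L[17]='c': occ=2, LF[17]=C('c')+2=2+2=4
L[18]='i': occ=2, LF[18]=C('i')+2=5+2=7
L[19]='a': occ=0, LF[19]=C('a')+0=1+0=1
L[20]='m': occ=1, LF[20]=C('m')+1=11+1=12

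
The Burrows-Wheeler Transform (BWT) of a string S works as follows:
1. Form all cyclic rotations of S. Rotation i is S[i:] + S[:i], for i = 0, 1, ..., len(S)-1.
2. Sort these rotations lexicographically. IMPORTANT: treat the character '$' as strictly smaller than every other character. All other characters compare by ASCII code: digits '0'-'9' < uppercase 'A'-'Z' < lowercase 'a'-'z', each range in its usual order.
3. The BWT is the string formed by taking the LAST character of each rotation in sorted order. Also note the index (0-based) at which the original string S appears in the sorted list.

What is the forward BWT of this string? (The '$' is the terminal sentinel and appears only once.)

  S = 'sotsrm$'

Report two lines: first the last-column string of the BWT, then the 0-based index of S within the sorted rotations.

Answer: mrss$to
4

Derivation:
All 7 rotations (rotation i = S[i:]+S[:i]):
  rot[0] = sotsrm$
  rot[1] = otsrm$s
  rot[2] = tsrm$so
  rot[3] = srm$sot
  rot[4] = rm$sots
  rot[5] = m$sotsr
  rot[6] = $sotsrm
Sorted (with $ < everything):
  sorted[0] = $sotsrm  (last char: 'm')
  sorted[1] = m$sotsr  (last char: 'r')
  sorted[2] = otsrm$s  (last char: 's')
  sorted[3] = rm$sots  (last char: 's')
  sorted[4] = sotsrm$  (last char: '$')
  sorted[5] = srm$sot  (last char: 't')
  sorted[6] = tsrm$so  (last char: 'o')
Last column: mrss$to
Original string S is at sorted index 4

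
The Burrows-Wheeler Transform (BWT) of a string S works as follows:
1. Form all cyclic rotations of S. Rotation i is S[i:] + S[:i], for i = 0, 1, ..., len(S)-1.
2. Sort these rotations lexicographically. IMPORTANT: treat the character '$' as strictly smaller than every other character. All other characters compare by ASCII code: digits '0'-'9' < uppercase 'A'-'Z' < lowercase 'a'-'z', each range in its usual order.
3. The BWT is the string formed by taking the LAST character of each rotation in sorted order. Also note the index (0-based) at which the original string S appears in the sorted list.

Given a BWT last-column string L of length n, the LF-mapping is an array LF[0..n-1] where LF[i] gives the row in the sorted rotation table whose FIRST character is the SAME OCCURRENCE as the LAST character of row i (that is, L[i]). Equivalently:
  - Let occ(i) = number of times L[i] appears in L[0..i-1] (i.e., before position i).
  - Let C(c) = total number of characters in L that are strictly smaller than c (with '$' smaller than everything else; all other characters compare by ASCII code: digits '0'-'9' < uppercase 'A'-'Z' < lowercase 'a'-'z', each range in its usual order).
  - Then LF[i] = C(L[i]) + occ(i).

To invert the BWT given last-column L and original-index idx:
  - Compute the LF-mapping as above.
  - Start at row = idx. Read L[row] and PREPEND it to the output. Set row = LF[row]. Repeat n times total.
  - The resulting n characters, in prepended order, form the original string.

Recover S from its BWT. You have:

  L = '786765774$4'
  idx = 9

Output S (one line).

Answer: 7756648477$

Derivation:
LF mapping: 6 10 4 7 5 3 8 9 1 0 2
Walk LF starting at row 9, prepending L[row]:
  step 1: row=9, L[9]='$', prepend. Next row=LF[9]=0
  step 2: row=0, L[0]='7', prepend. Next row=LF[0]=6
  step 3: row=6, L[6]='7', prepend. Next row=LF[6]=8
  step 4: row=8, L[8]='4', prepend. Next row=LF[8]=1
  step 5: row=1, L[1]='8', prepend. Next row=LF[1]=10
  step 6: row=10, L[10]='4', prepend. Next row=LF[10]=2
  step 7: row=2, L[2]='6', prepend. Next row=LF[2]=4
  step 8: row=4, L[4]='6', prepend. Next row=LF[4]=5
  step 9: row=5, L[5]='5', prepend. Next row=LF[5]=3
  step 10: row=3, L[3]='7', prepend. Next row=LF[3]=7
  step 11: row=7, L[7]='7', prepend. Next row=LF[7]=9
Reversed output: 7756648477$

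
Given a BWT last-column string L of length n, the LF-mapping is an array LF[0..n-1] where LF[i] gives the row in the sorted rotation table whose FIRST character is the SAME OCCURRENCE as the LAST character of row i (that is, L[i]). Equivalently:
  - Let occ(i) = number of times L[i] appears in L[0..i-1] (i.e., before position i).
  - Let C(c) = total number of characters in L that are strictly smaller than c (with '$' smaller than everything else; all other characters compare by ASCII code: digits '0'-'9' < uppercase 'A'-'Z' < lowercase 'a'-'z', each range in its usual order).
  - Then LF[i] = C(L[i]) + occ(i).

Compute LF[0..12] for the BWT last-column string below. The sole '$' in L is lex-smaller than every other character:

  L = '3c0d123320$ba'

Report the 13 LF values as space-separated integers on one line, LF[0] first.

Answer: 6 11 1 12 3 4 7 8 5 2 0 10 9

Derivation:
Char counts: '$':1, '0':2, '1':1, '2':2, '3':3, 'a':1, 'b':1, 'c':1, 'd':1
C (first-col start): C('$')=0, C('0')=1, C('1')=3, C('2')=4, C('3')=6, C('a')=9, C('b')=10, C('c')=11, C('d')=12
L[0]='3': occ=0, LF[0]=C('3')+0=6+0=6
L[1]='c': occ=0, LF[1]=C('c')+0=11+0=11
L[2]='0': occ=0, LF[2]=C('0')+0=1+0=1
L[3]='d': occ=0, LF[3]=C('d')+0=12+0=12
L[4]='1': occ=0, LF[4]=C('1')+0=3+0=3
L[5]='2': occ=0, LF[5]=C('2')+0=4+0=4
L[6]='3': occ=1, LF[6]=C('3')+1=6+1=7
L[7]='3': occ=2, LF[7]=C('3')+2=6+2=8
L[8]='2': occ=1, LF[8]=C('2')+1=4+1=5
L[9]='0': occ=1, LF[9]=C('0')+1=1+1=2
L[10]='$': occ=0, LF[10]=C('$')+0=0+0=0
L[11]='b': occ=0, LF[11]=C('b')+0=10+0=10
L[12]='a': occ=0, LF[12]=C('a')+0=9+0=9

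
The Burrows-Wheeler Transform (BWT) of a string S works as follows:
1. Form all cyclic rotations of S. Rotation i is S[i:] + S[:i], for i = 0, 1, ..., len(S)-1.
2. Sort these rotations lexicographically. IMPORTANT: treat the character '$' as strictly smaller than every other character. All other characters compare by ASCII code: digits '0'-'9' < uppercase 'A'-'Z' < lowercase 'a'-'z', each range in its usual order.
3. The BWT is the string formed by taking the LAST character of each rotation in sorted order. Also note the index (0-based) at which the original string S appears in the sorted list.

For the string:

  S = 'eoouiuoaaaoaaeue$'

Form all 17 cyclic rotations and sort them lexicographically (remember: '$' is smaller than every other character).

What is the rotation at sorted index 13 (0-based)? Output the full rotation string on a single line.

Answer: ouiuoaaaoaaeue$eo

Derivation:
All 17 rotations (rotation i = S[i:]+S[:i]):
  rot[0] = eoouiuoaaaoaaeue$
  rot[1] = oouiuoaaaoaaeue$e
  rot[2] = ouiuoaaaoaaeue$eo
  rot[3] = uiuoaaaoaaeue$eoo
  rot[4] = iuoaaaoaaeue$eoou
  rot[5] = uoaaaoaaeue$eooui
  rot[6] = oaaaoaaeue$eoouiu
  rot[7] = aaaoaaeue$eoouiuo
  rot[8] = aaoaaeue$eoouiuoa
  rot[9] = aoaaeue$eoouiuoaa
  rot[10] = oaaeue$eoouiuoaaa
  rot[11] = aaeue$eoouiuoaaao
  rot[12] = aeue$eoouiuoaaaoa
  rot[13] = eue$eoouiuoaaaoaa
  rot[14] = ue$eoouiuoaaaoaae
  rot[15] = e$eoouiuoaaaoaaeu
  rot[16] = $eoouiuoaaaoaaeue
Sorted (with $ < everything):
  sorted[0] = $eoouiuoaaaoaaeue
  sorted[1] = aaaoaaeue$eoouiuo
  sorted[2] = aaeue$eoouiuoaaao
  sorted[3] = aaoaaeue$eoouiuoa
  sorted[4] = aeue$eoouiuoaaaoa
  sorted[5] = aoaaeue$eoouiuoaa
  sorted[6] = e$eoouiuoaaaoaaeu
  sorted[7] = eoouiuoaaaoaaeue$
  sorted[8] = eue$eoouiuoaaaoaa
  sorted[9] = iuoaaaoaaeue$eoou
  sorted[10] = oaaaoaaeue$eoouiu
  sorted[11] = oaaeue$eoouiuoaaa
  sorted[12] = oouiuoaaaoaaeue$e
  sorted[13] = ouiuoaaaoaaeue$eo
  sorted[14] = ue$eoouiuoaaaoaae
  sorted[15] = uiuoaaaoaaeue$eoo
  sorted[16] = uoaaaoaaeue$eooui
sorted[13] = ouiuoaaaoaaeue$eo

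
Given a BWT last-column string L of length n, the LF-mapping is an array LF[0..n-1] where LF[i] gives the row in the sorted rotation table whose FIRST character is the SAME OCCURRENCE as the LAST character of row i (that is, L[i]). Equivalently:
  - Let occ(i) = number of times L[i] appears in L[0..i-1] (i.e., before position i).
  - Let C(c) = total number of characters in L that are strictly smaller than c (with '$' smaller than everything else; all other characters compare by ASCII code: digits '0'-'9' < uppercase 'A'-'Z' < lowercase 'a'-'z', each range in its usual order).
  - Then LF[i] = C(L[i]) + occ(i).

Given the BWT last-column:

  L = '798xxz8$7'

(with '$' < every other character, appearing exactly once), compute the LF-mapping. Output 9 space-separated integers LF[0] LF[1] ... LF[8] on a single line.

Char counts: '$':1, '7':2, '8':2, '9':1, 'x':2, 'z':1
C (first-col start): C('$')=0, C('7')=1, C('8')=3, C('9')=5, C('x')=6, C('z')=8
L[0]='7': occ=0, LF[0]=C('7')+0=1+0=1
L[1]='9': occ=0, LF[1]=C('9')+0=5+0=5
L[2]='8': occ=0, LF[2]=C('8')+0=3+0=3
L[3]='x': occ=0, LF[3]=C('x')+0=6+0=6
L[4]='x': occ=1, LF[4]=C('x')+1=6+1=7
L[5]='z': occ=0, LF[5]=C('z')+0=8+0=8
L[6]='8': occ=1, LF[6]=C('8')+1=3+1=4
L[7]='$': occ=0, LF[7]=C('$')+0=0+0=0
L[8]='7': occ=1, LF[8]=C('7')+1=1+1=2

Answer: 1 5 3 6 7 8 4 0 2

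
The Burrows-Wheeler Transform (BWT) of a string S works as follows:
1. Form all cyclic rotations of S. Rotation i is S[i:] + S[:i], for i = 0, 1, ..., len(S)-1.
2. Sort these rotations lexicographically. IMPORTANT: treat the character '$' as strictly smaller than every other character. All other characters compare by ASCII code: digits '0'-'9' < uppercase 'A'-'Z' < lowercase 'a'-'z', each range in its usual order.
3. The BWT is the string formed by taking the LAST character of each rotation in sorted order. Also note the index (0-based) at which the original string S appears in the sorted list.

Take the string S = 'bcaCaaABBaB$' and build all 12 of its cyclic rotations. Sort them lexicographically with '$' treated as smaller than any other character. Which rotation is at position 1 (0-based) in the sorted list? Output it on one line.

All 12 rotations (rotation i = S[i:]+S[:i]):
  rot[0] = bcaCaaABBaB$
  rot[1] = caCaaABBaB$b
  rot[2] = aCaaABBaB$bc
  rot[3] = CaaABBaB$bca
  rot[4] = aaABBaB$bcaC
  rot[5] = aABBaB$bcaCa
  rot[6] = ABBaB$bcaCaa
  rot[7] = BBaB$bcaCaaA
  rot[8] = BaB$bcaCaaAB
  rot[9] = aB$bcaCaaABB
  rot[10] = B$bcaCaaABBa
  rot[11] = $bcaCaaABBaB
Sorted (with $ < everything):
  sorted[0] = $bcaCaaABBaB
  sorted[1] = ABBaB$bcaCaa
  sorted[2] = B$bcaCaaABBa
  sorted[3] = BBaB$bcaCaaA
  sorted[4] = BaB$bcaCaaAB
  sorted[5] = CaaABBaB$bca
  sorted[6] = aABBaB$bcaCa
  sorted[7] = aB$bcaCaaABB
  sorted[8] = aCaaABBaB$bc
  sorted[9] = aaABBaB$bcaC
  sorted[10] = bcaCaaABBaB$
  sorted[11] = caCaaABBaB$b
sorted[1] = ABBaB$bcaCaa

Answer: ABBaB$bcaCaa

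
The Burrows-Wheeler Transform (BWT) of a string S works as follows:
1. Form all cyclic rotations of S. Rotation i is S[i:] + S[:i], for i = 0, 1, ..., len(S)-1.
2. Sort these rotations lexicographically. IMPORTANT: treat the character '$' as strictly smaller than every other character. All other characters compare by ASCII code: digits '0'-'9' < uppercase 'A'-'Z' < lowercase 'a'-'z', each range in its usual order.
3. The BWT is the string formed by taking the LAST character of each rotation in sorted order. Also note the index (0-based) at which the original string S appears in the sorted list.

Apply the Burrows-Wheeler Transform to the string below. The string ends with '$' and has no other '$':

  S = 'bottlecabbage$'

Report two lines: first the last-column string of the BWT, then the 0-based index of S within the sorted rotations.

All 14 rotations (rotation i = S[i:]+S[:i]):
  rot[0] = bottlecabbage$
  rot[1] = ottlecabbage$b
  rot[2] = ttlecabbage$bo
  rot[3] = tlecabbage$bot
  rot[4] = lecabbage$bott
  rot[5] = ecabbage$bottl
  rot[6] = cabbage$bottle
  rot[7] = abbage$bottlec
  rot[8] = bbage$bottleca
  rot[9] = bage$bottlecab
  rot[10] = age$bottlecabb
  rot[11] = ge$bottlecabba
  rot[12] = e$bottlecabbag
  rot[13] = $bottlecabbage
Sorted (with $ < everything):
  sorted[0] = $bottlecabbage  (last char: 'e')
  sorted[1] = abbage$bottlec  (last char: 'c')
  sorted[2] = age$bottlecabb  (last char: 'b')
  sorted[3] = bage$bottlecab  (last char: 'b')
  sorted[4] = bbage$bottleca  (last char: 'a')
  sorted[5] = bottlecabbage$  (last char: '$')
  sorted[6] = cabbage$bottle  (last char: 'e')
  sorted[7] = e$bottlecabbag  (last char: 'g')
  sorted[8] = ecabbage$bottl  (last char: 'l')
  sorted[9] = ge$bottlecabba  (last char: 'a')
  sorted[10] = lecabbage$bott  (last char: 't')
  sorted[11] = ottlecabbage$b  (last char: 'b')
  sorted[12] = tlecabbage$bot  (last char: 't')
  sorted[13] = ttlecabbage$bo  (last char: 'o')
Last column: ecbba$eglatbto
Original string S is at sorted index 5

Answer: ecbba$eglatbto
5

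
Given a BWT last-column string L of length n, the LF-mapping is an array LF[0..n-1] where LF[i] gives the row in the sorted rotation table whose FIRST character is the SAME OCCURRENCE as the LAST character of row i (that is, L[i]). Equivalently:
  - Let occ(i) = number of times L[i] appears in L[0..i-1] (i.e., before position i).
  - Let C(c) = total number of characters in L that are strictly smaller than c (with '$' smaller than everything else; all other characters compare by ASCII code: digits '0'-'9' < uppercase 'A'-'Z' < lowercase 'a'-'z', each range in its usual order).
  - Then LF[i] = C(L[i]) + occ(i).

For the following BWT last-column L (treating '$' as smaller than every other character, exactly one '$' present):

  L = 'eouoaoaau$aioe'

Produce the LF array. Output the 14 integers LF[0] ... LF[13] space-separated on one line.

Answer: 5 8 12 9 1 10 2 3 13 0 4 7 11 6

Derivation:
Char counts: '$':1, 'a':4, 'e':2, 'i':1, 'o':4, 'u':2
C (first-col start): C('$')=0, C('a')=1, C('e')=5, C('i')=7, C('o')=8, C('u')=12
L[0]='e': occ=0, LF[0]=C('e')+0=5+0=5
L[1]='o': occ=0, LF[1]=C('o')+0=8+0=8
L[2]='u': occ=0, LF[2]=C('u')+0=12+0=12
L[3]='o': occ=1, LF[3]=C('o')+1=8+1=9
L[4]='a': occ=0, LF[4]=C('a')+0=1+0=1
L[5]='o': occ=2, LF[5]=C('o')+2=8+2=10
L[6]='a': occ=1, LF[6]=C('a')+1=1+1=2
L[7]='a': occ=2, LF[7]=C('a')+2=1+2=3
L[8]='u': occ=1, LF[8]=C('u')+1=12+1=13
L[9]='$': occ=0, LF[9]=C('$')+0=0+0=0
L[10]='a': occ=3, LF[10]=C('a')+3=1+3=4
L[11]='i': occ=0, LF[11]=C('i')+0=7+0=7
L[12]='o': occ=3, LF[12]=C('o')+3=8+3=11
L[13]='e': occ=1, LF[13]=C('e')+1=5+1=6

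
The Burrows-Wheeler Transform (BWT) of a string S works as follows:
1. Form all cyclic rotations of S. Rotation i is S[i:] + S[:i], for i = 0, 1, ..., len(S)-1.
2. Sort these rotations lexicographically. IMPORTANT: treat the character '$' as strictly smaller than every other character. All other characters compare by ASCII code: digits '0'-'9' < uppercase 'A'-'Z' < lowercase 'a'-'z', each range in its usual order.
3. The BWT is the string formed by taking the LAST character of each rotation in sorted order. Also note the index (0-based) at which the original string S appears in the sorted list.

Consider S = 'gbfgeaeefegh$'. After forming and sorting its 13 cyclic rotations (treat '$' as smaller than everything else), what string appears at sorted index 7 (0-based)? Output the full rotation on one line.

All 13 rotations (rotation i = S[i:]+S[:i]):
  rot[0] = gbfgeaeefegh$
  rot[1] = bfgeaeefegh$g
  rot[2] = fgeaeefegh$gb
  rot[3] = geaeefegh$gbf
  rot[4] = eaeefegh$gbfg
  rot[5] = aeefegh$gbfge
  rot[6] = eefegh$gbfgea
  rot[7] = efegh$gbfgeae
  rot[8] = fegh$gbfgeaee
  rot[9] = egh$gbfgeaeef
  rot[10] = gh$gbfgeaeefe
  rot[11] = h$gbfgeaeefeg
  rot[12] = $gbfgeaeefegh
Sorted (with $ < everything):
  sorted[0] = $gbfgeaeefegh
  sorted[1] = aeefegh$gbfge
  sorted[2] = bfgeaeefegh$g
  sorted[3] = eaeefegh$gbfg
  sorted[4] = eefegh$gbfgea
  sorted[5] = efegh$gbfgeae
  sorted[6] = egh$gbfgeaeef
  sorted[7] = fegh$gbfgeaee
  sorted[8] = fgeaeefegh$gb
  sorted[9] = gbfgeaeefegh$
  sorted[10] = geaeefegh$gbf
  sorted[11] = gh$gbfgeaeefe
  sorted[12] = h$gbfgeaeefeg
sorted[7] = fegh$gbfgeaee

Answer: fegh$gbfgeaee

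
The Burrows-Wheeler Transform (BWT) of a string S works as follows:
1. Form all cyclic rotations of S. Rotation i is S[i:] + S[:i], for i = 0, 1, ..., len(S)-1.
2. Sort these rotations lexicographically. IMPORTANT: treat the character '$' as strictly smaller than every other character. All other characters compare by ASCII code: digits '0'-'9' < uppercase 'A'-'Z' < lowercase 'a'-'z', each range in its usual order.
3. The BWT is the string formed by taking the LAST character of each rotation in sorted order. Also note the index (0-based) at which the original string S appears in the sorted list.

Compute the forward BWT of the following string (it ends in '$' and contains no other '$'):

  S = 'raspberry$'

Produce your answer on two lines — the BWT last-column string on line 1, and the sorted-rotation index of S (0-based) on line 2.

Answer: yrpbs$erar
5

Derivation:
All 10 rotations (rotation i = S[i:]+S[:i]):
  rot[0] = raspberry$
  rot[1] = aspberry$r
  rot[2] = spberry$ra
  rot[3] = pberry$ras
  rot[4] = berry$rasp
  rot[5] = erry$raspb
  rot[6] = rry$raspbe
  rot[7] = ry$raspber
  rot[8] = y$raspberr
  rot[9] = $raspberry
Sorted (with $ < everything):
  sorted[0] = $raspberry  (last char: 'y')
  sorted[1] = aspberry$r  (last char: 'r')
  sorted[2] = berry$rasp  (last char: 'p')
  sorted[3] = erry$raspb  (last char: 'b')
  sorted[4] = pberry$ras  (last char: 's')
  sorted[5] = raspberry$  (last char: '$')
  sorted[6] = rry$raspbe  (last char: 'e')
  sorted[7] = ry$raspber  (last char: 'r')
  sorted[8] = spberry$ra  (last char: 'a')
  sorted[9] = y$raspberr  (last char: 'r')
Last column: yrpbs$erar
Original string S is at sorted index 5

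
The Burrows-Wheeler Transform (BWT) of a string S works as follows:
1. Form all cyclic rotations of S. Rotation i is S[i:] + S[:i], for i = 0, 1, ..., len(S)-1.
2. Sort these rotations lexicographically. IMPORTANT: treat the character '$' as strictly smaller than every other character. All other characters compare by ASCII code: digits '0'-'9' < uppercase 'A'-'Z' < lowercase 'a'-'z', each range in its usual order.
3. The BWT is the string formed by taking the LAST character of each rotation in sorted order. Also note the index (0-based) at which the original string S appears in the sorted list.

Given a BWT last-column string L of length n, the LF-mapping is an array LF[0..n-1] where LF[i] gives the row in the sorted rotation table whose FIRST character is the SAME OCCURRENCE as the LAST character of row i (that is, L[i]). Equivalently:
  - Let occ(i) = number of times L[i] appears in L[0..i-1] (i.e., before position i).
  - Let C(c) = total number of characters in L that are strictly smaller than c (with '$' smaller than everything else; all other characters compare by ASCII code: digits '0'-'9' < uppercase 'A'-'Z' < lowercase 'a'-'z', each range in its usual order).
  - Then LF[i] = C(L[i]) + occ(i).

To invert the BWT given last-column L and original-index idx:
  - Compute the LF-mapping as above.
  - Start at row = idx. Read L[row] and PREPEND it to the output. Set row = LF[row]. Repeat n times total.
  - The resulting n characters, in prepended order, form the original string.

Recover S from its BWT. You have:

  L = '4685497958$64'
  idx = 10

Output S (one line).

Answer: 884549695764$

Derivation:
LF mapping: 1 6 9 4 2 11 8 12 5 10 0 7 3
Walk LF starting at row 10, prepending L[row]:
  step 1: row=10, L[10]='$', prepend. Next row=LF[10]=0
  step 2: row=0, L[0]='4', prepend. Next row=LF[0]=1
  step 3: row=1, L[1]='6', prepend. Next row=LF[1]=6
  step 4: row=6, L[6]='7', prepend. Next row=LF[6]=8
  step 5: row=8, L[8]='5', prepend. Next row=LF[8]=5
  step 6: row=5, L[5]='9', prepend. Next row=LF[5]=11
  step 7: row=11, L[11]='6', prepend. Next row=LF[11]=7
  step 8: row=7, L[7]='9', prepend. Next row=LF[7]=12
  step 9: row=12, L[12]='4', prepend. Next row=LF[12]=3
  step 10: row=3, L[3]='5', prepend. Next row=LF[3]=4
  step 11: row=4, L[4]='4', prepend. Next row=LF[4]=2
  step 12: row=2, L[2]='8', prepend. Next row=LF[2]=9
  step 13: row=9, L[9]='8', prepend. Next row=LF[9]=10
Reversed output: 884549695764$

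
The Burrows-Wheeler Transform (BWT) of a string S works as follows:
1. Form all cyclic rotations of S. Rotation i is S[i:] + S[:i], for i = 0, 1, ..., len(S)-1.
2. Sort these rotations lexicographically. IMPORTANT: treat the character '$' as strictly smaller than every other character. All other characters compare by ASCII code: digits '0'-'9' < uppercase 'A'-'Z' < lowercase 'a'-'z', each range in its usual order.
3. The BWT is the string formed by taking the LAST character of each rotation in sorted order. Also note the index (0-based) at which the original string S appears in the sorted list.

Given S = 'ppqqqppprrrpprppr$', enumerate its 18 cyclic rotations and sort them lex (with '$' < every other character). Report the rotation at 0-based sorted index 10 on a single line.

All 18 rotations (rotation i = S[i:]+S[:i]):
  rot[0] = ppqqqppprrrpprppr$
  rot[1] = pqqqppprrrpprppr$p
  rot[2] = qqqppprrrpprppr$pp
  rot[3] = qqppprrrpprppr$ppq
  rot[4] = qppprrrpprppr$ppqq
  rot[5] = ppprrrpprppr$ppqqq
  rot[6] = pprrrpprppr$ppqqqp
  rot[7] = prrrpprppr$ppqqqpp
  rot[8] = rrrpprppr$ppqqqppp
  rot[9] = rrpprppr$ppqqqpppr
  rot[10] = rpprppr$ppqqqppprr
  rot[11] = pprppr$ppqqqppprrr
  rot[12] = prppr$ppqqqppprrrp
  rot[13] = rppr$ppqqqppprrrpp
  rot[14] = ppr$ppqqqppprrrppr
  rot[15] = pr$ppqqqppprrrpprp
  rot[16] = r$ppqqqppprrrpprpp
  rot[17] = $ppqqqppprrrpprppr
Sorted (with $ < everything):
  sorted[0] = $ppqqqppprrrpprppr
  sorted[1] = ppprrrpprppr$ppqqq
  sorted[2] = ppqqqppprrrpprppr$
  sorted[3] = ppr$ppqqqppprrrppr
  sorted[4] = pprppr$ppqqqppprrr
  sorted[5] = pprrrpprppr$ppqqqp
  sorted[6] = pqqqppprrrpprppr$p
  sorted[7] = pr$ppqqqppprrrpprp
  sorted[8] = prppr$ppqqqppprrrp
  sorted[9] = prrrpprppr$ppqqqpp
  sorted[10] = qppprrrpprppr$ppqq
  sorted[11] = qqppprrrpprppr$ppq
  sorted[12] = qqqppprrrpprppr$pp
  sorted[13] = r$ppqqqppprrrpprpp
  sorted[14] = rppr$ppqqqppprrrpp
  sorted[15] = rpprppr$ppqqqppprr
  sorted[16] = rrpprppr$ppqqqpppr
  sorted[17] = rrrpprppr$ppqqqppp
sorted[10] = qppprrrpprppr$ppqq

Answer: qppprrrpprppr$ppqq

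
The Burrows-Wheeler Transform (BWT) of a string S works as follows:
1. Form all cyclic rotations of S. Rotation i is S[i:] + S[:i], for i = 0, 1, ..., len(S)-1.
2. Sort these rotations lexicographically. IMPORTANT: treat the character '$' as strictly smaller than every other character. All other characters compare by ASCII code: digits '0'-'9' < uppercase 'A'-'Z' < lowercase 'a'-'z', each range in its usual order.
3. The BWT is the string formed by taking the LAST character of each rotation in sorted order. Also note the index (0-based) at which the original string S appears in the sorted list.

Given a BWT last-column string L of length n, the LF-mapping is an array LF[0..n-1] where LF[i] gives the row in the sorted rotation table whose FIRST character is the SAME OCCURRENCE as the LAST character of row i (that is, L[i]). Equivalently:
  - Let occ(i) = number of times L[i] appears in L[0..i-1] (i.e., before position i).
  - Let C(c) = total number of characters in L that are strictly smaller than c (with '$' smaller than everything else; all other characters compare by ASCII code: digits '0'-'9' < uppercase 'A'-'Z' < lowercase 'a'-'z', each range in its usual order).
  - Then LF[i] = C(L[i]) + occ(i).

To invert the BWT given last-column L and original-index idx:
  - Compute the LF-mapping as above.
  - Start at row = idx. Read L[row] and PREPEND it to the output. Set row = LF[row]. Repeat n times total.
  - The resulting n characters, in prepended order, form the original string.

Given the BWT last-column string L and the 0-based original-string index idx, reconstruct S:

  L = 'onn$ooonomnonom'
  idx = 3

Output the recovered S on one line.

LF mapping: 8 3 4 0 9 10 11 5 12 1 6 13 7 14 2
Walk LF starting at row 3, prepending L[row]:
  step 1: row=3, L[3]='$', prepend. Next row=LF[3]=0
  step 2: row=0, L[0]='o', prepend. Next row=LF[0]=8
  step 3: row=8, L[8]='o', prepend. Next row=LF[8]=12
  step 4: row=12, L[12]='n', prepend. Next row=LF[12]=7
  step 5: row=7, L[7]='n', prepend. Next row=LF[7]=5
  step 6: row=5, L[5]='o', prepend. Next row=LF[5]=10
  step 7: row=10, L[10]='n', prepend. Next row=LF[10]=6
  step 8: row=6, L[6]='o', prepend. Next row=LF[6]=11
  step 9: row=11, L[11]='o', prepend. Next row=LF[11]=13
  step 10: row=13, L[13]='o', prepend. Next row=LF[13]=14
  step 11: row=14, L[14]='m', prepend. Next row=LF[14]=2
  step 12: row=2, L[2]='n', prepend. Next row=LF[2]=4
  step 13: row=4, L[4]='o', prepend. Next row=LF[4]=9
  step 14: row=9, L[9]='m', prepend. Next row=LF[9]=1
  step 15: row=1, L[1]='n', prepend. Next row=LF[1]=3
Reversed output: nmonmooononnoo$

Answer: nmonmooononnoo$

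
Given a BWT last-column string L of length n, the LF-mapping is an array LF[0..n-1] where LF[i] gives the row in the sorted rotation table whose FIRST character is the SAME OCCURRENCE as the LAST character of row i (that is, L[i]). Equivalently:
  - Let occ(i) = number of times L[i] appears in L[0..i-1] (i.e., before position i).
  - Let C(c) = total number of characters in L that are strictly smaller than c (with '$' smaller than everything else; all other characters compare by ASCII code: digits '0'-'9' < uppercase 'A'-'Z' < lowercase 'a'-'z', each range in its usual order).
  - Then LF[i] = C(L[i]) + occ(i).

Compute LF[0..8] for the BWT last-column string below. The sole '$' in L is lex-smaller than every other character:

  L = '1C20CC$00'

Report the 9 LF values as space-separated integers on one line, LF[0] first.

Answer: 4 6 5 1 7 8 0 2 3

Derivation:
Char counts: '$':1, '0':3, '1':1, '2':1, 'C':3
C (first-col start): C('$')=0, C('0')=1, C('1')=4, C('2')=5, C('C')=6
L[0]='1': occ=0, LF[0]=C('1')+0=4+0=4
L[1]='C': occ=0, LF[1]=C('C')+0=6+0=6
L[2]='2': occ=0, LF[2]=C('2')+0=5+0=5
L[3]='0': occ=0, LF[3]=C('0')+0=1+0=1
L[4]='C': occ=1, LF[4]=C('C')+1=6+1=7
L[5]='C': occ=2, LF[5]=C('C')+2=6+2=8
L[6]='$': occ=0, LF[6]=C('$')+0=0+0=0
L[7]='0': occ=1, LF[7]=C('0')+1=1+1=2
L[8]='0': occ=2, LF[8]=C('0')+2=1+2=3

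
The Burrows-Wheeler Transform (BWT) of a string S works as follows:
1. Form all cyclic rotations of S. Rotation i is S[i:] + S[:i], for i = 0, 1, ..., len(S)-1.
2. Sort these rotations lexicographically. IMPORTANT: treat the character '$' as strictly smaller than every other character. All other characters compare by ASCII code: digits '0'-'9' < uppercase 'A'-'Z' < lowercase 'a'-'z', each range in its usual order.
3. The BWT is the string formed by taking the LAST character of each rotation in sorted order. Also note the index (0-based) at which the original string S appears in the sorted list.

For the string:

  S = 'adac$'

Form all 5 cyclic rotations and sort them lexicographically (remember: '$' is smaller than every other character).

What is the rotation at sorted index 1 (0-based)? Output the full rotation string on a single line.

All 5 rotations (rotation i = S[i:]+S[:i]):
  rot[0] = adac$
  rot[1] = dac$a
  rot[2] = ac$ad
  rot[3] = c$ada
  rot[4] = $adac
Sorted (with $ < everything):
  sorted[0] = $adac
  sorted[1] = ac$ad
  sorted[2] = adac$
  sorted[3] = c$ada
  sorted[4] = dac$a
sorted[1] = ac$ad

Answer: ac$ad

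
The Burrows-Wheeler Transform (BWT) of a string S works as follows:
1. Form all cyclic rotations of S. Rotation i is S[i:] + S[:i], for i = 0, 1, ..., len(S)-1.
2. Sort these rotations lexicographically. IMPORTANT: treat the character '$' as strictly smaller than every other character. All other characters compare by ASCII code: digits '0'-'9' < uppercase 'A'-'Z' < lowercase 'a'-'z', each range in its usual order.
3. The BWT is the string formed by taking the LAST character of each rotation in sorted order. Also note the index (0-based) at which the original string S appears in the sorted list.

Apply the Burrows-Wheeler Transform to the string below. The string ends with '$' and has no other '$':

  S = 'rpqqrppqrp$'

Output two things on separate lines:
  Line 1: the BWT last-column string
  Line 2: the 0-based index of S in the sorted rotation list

Answer: prrrpppqqq$
10

Derivation:
All 11 rotations (rotation i = S[i:]+S[:i]):
  rot[0] = rpqqrppqrp$
  rot[1] = pqqrppqrp$r
  rot[2] = qqrppqrp$rp
  rot[3] = qrppqrp$rpq
  rot[4] = rppqrp$rpqq
  rot[5] = ppqrp$rpqqr
  rot[6] = pqrp$rpqqrp
  rot[7] = qrp$rpqqrpp
  rot[8] = rp$rpqqrppq
  rot[9] = p$rpqqrppqr
  rot[10] = $rpqqrppqrp
Sorted (with $ < everything):
  sorted[0] = $rpqqrppqrp  (last char: 'p')
  sorted[1] = p$rpqqrppqr  (last char: 'r')
  sorted[2] = ppqrp$rpqqr  (last char: 'r')
  sorted[3] = pqqrppqrp$r  (last char: 'r')
  sorted[4] = pqrp$rpqqrp  (last char: 'p')
  sorted[5] = qqrppqrp$rp  (last char: 'p')
  sorted[6] = qrp$rpqqrpp  (last char: 'p')
  sorted[7] = qrppqrp$rpq  (last char: 'q')
  sorted[8] = rp$rpqqrppq  (last char: 'q')
  sorted[9] = rppqrp$rpqq  (last char: 'q')
  sorted[10] = rpqqrppqrp$  (last char: '$')
Last column: prrrpppqqq$
Original string S is at sorted index 10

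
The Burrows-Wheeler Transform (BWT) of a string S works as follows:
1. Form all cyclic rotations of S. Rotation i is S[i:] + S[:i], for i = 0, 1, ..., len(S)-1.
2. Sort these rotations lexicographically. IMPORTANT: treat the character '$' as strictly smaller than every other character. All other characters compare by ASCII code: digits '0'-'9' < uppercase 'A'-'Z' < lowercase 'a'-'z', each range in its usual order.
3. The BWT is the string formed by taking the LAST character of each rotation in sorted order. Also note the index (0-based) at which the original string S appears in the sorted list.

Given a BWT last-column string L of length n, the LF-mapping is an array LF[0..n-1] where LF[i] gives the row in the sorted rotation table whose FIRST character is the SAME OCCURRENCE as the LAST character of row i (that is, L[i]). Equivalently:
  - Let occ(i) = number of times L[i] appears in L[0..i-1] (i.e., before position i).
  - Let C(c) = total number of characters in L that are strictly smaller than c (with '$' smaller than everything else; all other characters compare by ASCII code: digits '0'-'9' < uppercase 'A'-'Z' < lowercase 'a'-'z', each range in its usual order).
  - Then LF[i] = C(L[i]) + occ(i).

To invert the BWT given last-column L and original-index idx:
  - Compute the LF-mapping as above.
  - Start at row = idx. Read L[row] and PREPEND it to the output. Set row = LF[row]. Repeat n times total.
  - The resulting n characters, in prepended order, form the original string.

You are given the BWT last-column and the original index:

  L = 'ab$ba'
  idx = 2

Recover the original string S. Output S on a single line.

Answer: abba$

Derivation:
LF mapping: 1 3 0 4 2
Walk LF starting at row 2, prepending L[row]:
  step 1: row=2, L[2]='$', prepend. Next row=LF[2]=0
  step 2: row=0, L[0]='a', prepend. Next row=LF[0]=1
  step 3: row=1, L[1]='b', prepend. Next row=LF[1]=3
  step 4: row=3, L[3]='b', prepend. Next row=LF[3]=4
  step 5: row=4, L[4]='a', prepend. Next row=LF[4]=2
Reversed output: abba$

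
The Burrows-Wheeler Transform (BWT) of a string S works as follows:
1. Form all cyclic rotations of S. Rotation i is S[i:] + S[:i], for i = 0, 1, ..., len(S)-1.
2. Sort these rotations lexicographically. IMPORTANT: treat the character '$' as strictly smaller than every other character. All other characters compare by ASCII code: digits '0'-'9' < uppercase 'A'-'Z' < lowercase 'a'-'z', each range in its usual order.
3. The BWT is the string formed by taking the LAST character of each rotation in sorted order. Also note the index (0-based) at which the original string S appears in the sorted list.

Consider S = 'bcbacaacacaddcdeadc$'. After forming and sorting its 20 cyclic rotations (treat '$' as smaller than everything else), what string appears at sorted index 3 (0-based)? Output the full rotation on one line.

All 20 rotations (rotation i = S[i:]+S[:i]):
  rot[0] = bcbacaacacaddcdeadc$
  rot[1] = cbacaacacaddcdeadc$b
  rot[2] = bacaacacaddcdeadc$bc
  rot[3] = acaacacaddcdeadc$bcb
  rot[4] = caacacaddcdeadc$bcba
  rot[5] = aacacaddcdeadc$bcbac
  rot[6] = acacaddcdeadc$bcbaca
  rot[7] = cacaddcdeadc$bcbacaa
  rot[8] = acaddcdeadc$bcbacaac
  rot[9] = caddcdeadc$bcbacaaca
  rot[10] = addcdeadc$bcbacaacac
  rot[11] = ddcdeadc$bcbacaacaca
  rot[12] = dcdeadc$bcbacaacacad
  rot[13] = cdeadc$bcbacaacacadd
  rot[14] = deadc$bcbacaacacaddc
  rot[15] = eadc$bcbacaacacaddcd
  rot[16] = adc$bcbacaacacaddcde
  rot[17] = dc$bcbacaacacaddcdea
  rot[18] = c$bcbacaacacaddcdead
  rot[19] = $bcbacaacacaddcdeadc
Sorted (with $ < everything):
  sorted[0] = $bcbacaacacaddcdeadc
  sorted[1] = aacacaddcdeadc$bcbac
  sorted[2] = acaacacaddcdeadc$bcb
  sorted[3] = acacaddcdeadc$bcbaca
  sorted[4] = acaddcdeadc$bcbacaac
  sorted[5] = adc$bcbacaacacaddcde
  sorted[6] = addcdeadc$bcbacaacac
  sorted[7] = bacaacacaddcdeadc$bc
  sorted[8] = bcbacaacacaddcdeadc$
  sorted[9] = c$bcbacaacacaddcdead
  sorted[10] = caacacaddcdeadc$bcba
  sorted[11] = cacaddcdeadc$bcbacaa
  sorted[12] = caddcdeadc$bcbacaaca
  sorted[13] = cbacaacacaddcdeadc$b
  sorted[14] = cdeadc$bcbacaacacadd
  sorted[15] = dc$bcbacaacacaddcdea
  sorted[16] = dcdeadc$bcbacaacacad
  sorted[17] = ddcdeadc$bcbacaacaca
  sorted[18] = deadc$bcbacaacacaddc
  sorted[19] = eadc$bcbacaacacaddcd
sorted[3] = acacaddcdeadc$bcbaca

Answer: acacaddcdeadc$bcbaca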